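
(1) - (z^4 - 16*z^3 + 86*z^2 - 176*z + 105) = -z^4 + 16*z^3 - 86*z^2 + 176*z - 104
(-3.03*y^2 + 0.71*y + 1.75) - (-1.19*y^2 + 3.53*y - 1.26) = -1.84*y^2 - 2.82*y + 3.01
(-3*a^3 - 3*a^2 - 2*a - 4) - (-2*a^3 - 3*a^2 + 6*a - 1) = -a^3 - 8*a - 3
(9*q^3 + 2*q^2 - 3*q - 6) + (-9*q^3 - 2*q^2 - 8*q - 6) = -11*q - 12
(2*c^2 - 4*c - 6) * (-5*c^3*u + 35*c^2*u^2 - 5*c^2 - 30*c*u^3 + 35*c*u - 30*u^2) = -10*c^5*u + 70*c^4*u^2 + 20*c^4*u - 10*c^4 - 60*c^3*u^3 - 140*c^3*u^2 + 100*c^3*u + 20*c^3 + 120*c^2*u^3 - 270*c^2*u^2 - 140*c^2*u + 30*c^2 + 180*c*u^3 + 120*c*u^2 - 210*c*u + 180*u^2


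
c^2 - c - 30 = (c - 6)*(c + 5)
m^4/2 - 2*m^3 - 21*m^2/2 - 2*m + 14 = (m/2 + 1)*(m - 7)*(m - 1)*(m + 2)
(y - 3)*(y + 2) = y^2 - y - 6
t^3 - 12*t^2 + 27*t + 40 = (t - 8)*(t - 5)*(t + 1)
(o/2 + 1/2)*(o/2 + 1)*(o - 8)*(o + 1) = o^4/4 - o^3 - 27*o^2/4 - 19*o/2 - 4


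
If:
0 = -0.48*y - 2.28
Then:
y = -4.75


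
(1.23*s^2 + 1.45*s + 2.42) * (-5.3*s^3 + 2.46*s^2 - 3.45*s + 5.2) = -6.519*s^5 - 4.6592*s^4 - 13.5025*s^3 + 7.3467*s^2 - 0.809*s + 12.584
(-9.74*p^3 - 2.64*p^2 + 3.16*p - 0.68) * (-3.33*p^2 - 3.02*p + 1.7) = 32.4342*p^5 + 38.206*p^4 - 19.108*p^3 - 11.7668*p^2 + 7.4256*p - 1.156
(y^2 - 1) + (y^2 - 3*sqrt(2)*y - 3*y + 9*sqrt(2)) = 2*y^2 - 3*sqrt(2)*y - 3*y - 1 + 9*sqrt(2)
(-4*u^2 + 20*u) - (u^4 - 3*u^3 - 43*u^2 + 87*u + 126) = -u^4 + 3*u^3 + 39*u^2 - 67*u - 126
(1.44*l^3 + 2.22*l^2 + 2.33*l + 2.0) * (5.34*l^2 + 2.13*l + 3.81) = 7.6896*l^5 + 14.922*l^4 + 22.6572*l^3 + 24.1011*l^2 + 13.1373*l + 7.62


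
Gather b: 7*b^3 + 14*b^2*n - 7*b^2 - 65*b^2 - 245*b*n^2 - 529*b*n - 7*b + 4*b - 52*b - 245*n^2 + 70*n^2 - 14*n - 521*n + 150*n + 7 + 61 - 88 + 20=7*b^3 + b^2*(14*n - 72) + b*(-245*n^2 - 529*n - 55) - 175*n^2 - 385*n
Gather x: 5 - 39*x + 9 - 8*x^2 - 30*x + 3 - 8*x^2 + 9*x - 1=-16*x^2 - 60*x + 16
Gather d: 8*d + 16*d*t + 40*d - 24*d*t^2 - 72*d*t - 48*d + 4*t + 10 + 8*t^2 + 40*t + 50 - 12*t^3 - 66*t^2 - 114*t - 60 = d*(-24*t^2 - 56*t) - 12*t^3 - 58*t^2 - 70*t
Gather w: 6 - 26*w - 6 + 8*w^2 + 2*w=8*w^2 - 24*w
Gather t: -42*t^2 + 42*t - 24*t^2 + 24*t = -66*t^2 + 66*t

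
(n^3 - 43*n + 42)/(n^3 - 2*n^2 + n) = (n^2 + n - 42)/(n*(n - 1))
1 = 1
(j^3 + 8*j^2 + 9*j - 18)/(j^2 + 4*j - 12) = (j^2 + 2*j - 3)/(j - 2)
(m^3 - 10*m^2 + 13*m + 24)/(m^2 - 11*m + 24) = m + 1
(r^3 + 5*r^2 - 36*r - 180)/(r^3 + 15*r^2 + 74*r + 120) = (r - 6)/(r + 4)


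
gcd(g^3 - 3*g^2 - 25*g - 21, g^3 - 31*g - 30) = g + 1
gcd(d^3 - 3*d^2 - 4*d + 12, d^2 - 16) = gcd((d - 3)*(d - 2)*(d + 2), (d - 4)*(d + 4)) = 1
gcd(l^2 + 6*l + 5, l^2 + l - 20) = l + 5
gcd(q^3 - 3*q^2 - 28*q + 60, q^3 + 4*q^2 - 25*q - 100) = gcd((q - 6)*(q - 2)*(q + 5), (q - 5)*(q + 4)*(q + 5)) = q + 5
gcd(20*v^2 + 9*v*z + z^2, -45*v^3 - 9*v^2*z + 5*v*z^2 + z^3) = 5*v + z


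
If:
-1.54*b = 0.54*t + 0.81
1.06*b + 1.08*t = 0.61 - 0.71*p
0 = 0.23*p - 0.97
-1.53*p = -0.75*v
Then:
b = 0.38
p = 4.22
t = -2.58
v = 8.60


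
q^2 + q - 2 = (q - 1)*(q + 2)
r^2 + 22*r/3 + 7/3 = (r + 1/3)*(r + 7)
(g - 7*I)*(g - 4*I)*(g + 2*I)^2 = g^4 - 7*I*g^3 + 12*g^2 - 68*I*g + 112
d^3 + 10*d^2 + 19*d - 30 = (d - 1)*(d + 5)*(d + 6)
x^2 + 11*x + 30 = (x + 5)*(x + 6)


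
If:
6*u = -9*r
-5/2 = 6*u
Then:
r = 5/18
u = -5/12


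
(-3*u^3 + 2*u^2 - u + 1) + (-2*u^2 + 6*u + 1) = -3*u^3 + 5*u + 2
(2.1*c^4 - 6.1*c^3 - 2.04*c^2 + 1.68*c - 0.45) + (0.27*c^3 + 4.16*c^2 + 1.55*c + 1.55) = 2.1*c^4 - 5.83*c^3 + 2.12*c^2 + 3.23*c + 1.1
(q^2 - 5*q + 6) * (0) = 0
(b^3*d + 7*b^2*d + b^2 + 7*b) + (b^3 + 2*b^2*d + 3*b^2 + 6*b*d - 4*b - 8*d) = b^3*d + b^3 + 9*b^2*d + 4*b^2 + 6*b*d + 3*b - 8*d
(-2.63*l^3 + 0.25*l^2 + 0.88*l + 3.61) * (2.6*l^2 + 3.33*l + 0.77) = -6.838*l^5 - 8.1079*l^4 + 1.0954*l^3 + 12.5089*l^2 + 12.6989*l + 2.7797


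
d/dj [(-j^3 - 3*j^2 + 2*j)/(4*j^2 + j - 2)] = (-4*j^4 - 2*j^3 - 5*j^2 + 12*j - 4)/(16*j^4 + 8*j^3 - 15*j^2 - 4*j + 4)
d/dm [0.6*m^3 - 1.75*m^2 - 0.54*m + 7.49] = 1.8*m^2 - 3.5*m - 0.54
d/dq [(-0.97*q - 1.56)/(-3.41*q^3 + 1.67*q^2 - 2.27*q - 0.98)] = (-6.6154*q^3 - 14.3389*q^2 + 5.2104*q - 2.5906)/(11.6281*q^6 - 11.3894*q^5 + 18.2703*q^4 - 0.898199999999999*q^3 + 1.8797*q^2 + 4.4492*q + 0.9604)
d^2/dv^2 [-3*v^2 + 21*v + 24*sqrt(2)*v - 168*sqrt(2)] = -6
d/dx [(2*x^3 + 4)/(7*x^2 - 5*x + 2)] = 2*(3*x^2*(7*x^2 - 5*x + 2) - (14*x - 5)*(x^3 + 2))/(7*x^2 - 5*x + 2)^2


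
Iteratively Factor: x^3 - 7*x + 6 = (x - 2)*(x^2 + 2*x - 3) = (x - 2)*(x - 1)*(x + 3)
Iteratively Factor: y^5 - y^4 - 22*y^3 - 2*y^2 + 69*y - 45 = (y - 5)*(y^4 + 4*y^3 - 2*y^2 - 12*y + 9) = (y - 5)*(y - 1)*(y^3 + 5*y^2 + 3*y - 9) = (y - 5)*(y - 1)*(y + 3)*(y^2 + 2*y - 3) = (y - 5)*(y - 1)*(y + 3)^2*(y - 1)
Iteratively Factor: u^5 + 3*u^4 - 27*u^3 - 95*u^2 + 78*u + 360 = (u - 5)*(u^4 + 8*u^3 + 13*u^2 - 30*u - 72) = (u - 5)*(u + 4)*(u^3 + 4*u^2 - 3*u - 18) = (u - 5)*(u - 2)*(u + 4)*(u^2 + 6*u + 9) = (u - 5)*(u - 2)*(u + 3)*(u + 4)*(u + 3)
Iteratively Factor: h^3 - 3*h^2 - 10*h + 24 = (h + 3)*(h^2 - 6*h + 8) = (h - 2)*(h + 3)*(h - 4)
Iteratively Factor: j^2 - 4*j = (j - 4)*(j)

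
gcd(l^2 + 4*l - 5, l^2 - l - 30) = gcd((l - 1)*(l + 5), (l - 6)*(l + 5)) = l + 5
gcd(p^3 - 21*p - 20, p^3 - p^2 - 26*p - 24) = p^2 + 5*p + 4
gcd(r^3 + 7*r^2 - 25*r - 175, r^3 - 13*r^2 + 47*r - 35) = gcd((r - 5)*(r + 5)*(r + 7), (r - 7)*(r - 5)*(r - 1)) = r - 5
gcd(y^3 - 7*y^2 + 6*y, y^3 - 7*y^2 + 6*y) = y^3 - 7*y^2 + 6*y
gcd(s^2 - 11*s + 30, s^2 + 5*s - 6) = 1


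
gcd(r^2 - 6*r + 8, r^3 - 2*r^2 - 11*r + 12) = r - 4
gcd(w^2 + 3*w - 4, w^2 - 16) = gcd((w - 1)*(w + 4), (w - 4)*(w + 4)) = w + 4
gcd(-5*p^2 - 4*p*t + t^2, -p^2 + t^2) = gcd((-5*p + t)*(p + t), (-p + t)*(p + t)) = p + t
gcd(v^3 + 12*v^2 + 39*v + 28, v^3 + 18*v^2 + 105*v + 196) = v^2 + 11*v + 28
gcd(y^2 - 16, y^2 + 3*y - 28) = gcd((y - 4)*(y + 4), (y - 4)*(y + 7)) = y - 4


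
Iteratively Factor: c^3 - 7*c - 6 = (c + 2)*(c^2 - 2*c - 3) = (c - 3)*(c + 2)*(c + 1)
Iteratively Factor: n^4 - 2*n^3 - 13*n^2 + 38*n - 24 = (n - 2)*(n^3 - 13*n + 12) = (n - 2)*(n - 1)*(n^2 + n - 12) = (n - 2)*(n - 1)*(n + 4)*(n - 3)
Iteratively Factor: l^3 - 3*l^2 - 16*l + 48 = (l + 4)*(l^2 - 7*l + 12) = (l - 3)*(l + 4)*(l - 4)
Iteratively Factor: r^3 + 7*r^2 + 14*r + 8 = (r + 1)*(r^2 + 6*r + 8) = (r + 1)*(r + 2)*(r + 4)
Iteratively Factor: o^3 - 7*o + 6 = (o - 1)*(o^2 + o - 6) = (o - 2)*(o - 1)*(o + 3)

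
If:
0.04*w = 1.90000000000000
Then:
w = 47.50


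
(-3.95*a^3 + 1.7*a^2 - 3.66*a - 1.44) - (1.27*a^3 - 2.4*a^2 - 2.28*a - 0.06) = -5.22*a^3 + 4.1*a^2 - 1.38*a - 1.38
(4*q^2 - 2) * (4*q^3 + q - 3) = 16*q^5 - 4*q^3 - 12*q^2 - 2*q + 6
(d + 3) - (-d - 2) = 2*d + 5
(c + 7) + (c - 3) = 2*c + 4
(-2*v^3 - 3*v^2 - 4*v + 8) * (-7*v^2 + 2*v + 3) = 14*v^5 + 17*v^4 + 16*v^3 - 73*v^2 + 4*v + 24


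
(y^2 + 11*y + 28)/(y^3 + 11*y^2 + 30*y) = (y^2 + 11*y + 28)/(y*(y^2 + 11*y + 30))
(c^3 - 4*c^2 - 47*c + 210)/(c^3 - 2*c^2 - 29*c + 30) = (c^2 + 2*c - 35)/(c^2 + 4*c - 5)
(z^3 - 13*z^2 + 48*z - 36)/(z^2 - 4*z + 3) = (z^2 - 12*z + 36)/(z - 3)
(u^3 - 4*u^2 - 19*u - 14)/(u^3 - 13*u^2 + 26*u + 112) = (u + 1)/(u - 8)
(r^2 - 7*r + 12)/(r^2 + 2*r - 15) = (r - 4)/(r + 5)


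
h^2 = h^2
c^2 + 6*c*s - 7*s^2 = (c - s)*(c + 7*s)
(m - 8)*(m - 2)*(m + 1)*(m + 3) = m^4 - 6*m^3 - 21*m^2 + 34*m + 48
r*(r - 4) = r^2 - 4*r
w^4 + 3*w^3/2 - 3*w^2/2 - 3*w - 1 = (w + 1/2)*(w + 1)*(w - sqrt(2))*(w + sqrt(2))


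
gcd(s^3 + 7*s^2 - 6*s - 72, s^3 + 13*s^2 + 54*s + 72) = s^2 + 10*s + 24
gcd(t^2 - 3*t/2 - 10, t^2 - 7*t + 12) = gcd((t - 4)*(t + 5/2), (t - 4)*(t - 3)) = t - 4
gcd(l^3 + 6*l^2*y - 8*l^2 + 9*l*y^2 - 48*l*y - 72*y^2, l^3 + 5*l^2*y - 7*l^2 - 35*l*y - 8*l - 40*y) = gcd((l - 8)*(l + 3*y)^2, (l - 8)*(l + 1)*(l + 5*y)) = l - 8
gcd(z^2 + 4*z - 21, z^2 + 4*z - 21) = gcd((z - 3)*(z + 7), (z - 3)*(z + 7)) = z^2 + 4*z - 21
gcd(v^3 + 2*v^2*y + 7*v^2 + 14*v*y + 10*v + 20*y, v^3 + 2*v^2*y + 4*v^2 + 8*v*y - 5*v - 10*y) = v^2 + 2*v*y + 5*v + 10*y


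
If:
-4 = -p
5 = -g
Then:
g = -5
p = 4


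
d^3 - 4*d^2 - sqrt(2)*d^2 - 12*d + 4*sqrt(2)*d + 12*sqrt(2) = (d - 6)*(d + 2)*(d - sqrt(2))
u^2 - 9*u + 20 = (u - 5)*(u - 4)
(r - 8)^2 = r^2 - 16*r + 64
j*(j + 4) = j^2 + 4*j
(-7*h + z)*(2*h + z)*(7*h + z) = -98*h^3 - 49*h^2*z + 2*h*z^2 + z^3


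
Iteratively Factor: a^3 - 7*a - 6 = (a + 1)*(a^2 - a - 6) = (a - 3)*(a + 1)*(a + 2)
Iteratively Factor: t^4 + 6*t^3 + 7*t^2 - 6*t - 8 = (t + 1)*(t^3 + 5*t^2 + 2*t - 8) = (t + 1)*(t + 2)*(t^2 + 3*t - 4) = (t - 1)*(t + 1)*(t + 2)*(t + 4)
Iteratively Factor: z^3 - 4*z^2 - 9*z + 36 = (z - 3)*(z^2 - z - 12) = (z - 4)*(z - 3)*(z + 3)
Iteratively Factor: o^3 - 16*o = (o + 4)*(o^2 - 4*o) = (o - 4)*(o + 4)*(o)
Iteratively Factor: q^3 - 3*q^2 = (q)*(q^2 - 3*q) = q^2*(q - 3)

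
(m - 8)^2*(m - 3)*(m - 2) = m^4 - 21*m^3 + 150*m^2 - 416*m + 384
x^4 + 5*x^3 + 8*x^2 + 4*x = x*(x + 1)*(x + 2)^2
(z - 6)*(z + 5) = z^2 - z - 30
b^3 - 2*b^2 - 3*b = b*(b - 3)*(b + 1)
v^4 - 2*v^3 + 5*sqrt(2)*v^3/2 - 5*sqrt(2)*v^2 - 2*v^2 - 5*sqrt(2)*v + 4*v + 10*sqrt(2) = (v - 2)*(v - sqrt(2))*(v + sqrt(2))*(v + 5*sqrt(2)/2)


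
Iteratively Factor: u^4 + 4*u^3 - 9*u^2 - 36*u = (u - 3)*(u^3 + 7*u^2 + 12*u) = (u - 3)*(u + 3)*(u^2 + 4*u) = (u - 3)*(u + 3)*(u + 4)*(u)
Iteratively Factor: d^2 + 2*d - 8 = (d - 2)*(d + 4)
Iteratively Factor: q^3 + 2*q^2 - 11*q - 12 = (q + 4)*(q^2 - 2*q - 3) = (q + 1)*(q + 4)*(q - 3)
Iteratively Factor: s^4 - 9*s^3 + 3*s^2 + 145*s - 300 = (s - 5)*(s^3 - 4*s^2 - 17*s + 60) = (s - 5)^2*(s^2 + s - 12) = (s - 5)^2*(s - 3)*(s + 4)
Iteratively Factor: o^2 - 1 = (o - 1)*(o + 1)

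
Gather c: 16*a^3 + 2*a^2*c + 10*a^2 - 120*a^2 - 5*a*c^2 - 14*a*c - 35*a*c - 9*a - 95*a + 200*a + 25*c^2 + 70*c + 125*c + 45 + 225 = 16*a^3 - 110*a^2 + 96*a + c^2*(25 - 5*a) + c*(2*a^2 - 49*a + 195) + 270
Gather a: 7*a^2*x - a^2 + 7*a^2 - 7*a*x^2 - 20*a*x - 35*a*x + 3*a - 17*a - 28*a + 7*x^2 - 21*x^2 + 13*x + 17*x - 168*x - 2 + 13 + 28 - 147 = a^2*(7*x + 6) + a*(-7*x^2 - 55*x - 42) - 14*x^2 - 138*x - 108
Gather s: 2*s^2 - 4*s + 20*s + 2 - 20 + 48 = 2*s^2 + 16*s + 30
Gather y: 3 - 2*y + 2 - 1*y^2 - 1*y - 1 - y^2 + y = -2*y^2 - 2*y + 4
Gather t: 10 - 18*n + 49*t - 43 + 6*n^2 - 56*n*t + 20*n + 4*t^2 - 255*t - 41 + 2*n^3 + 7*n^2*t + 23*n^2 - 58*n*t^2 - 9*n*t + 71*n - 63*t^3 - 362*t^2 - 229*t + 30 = 2*n^3 + 29*n^2 + 73*n - 63*t^3 + t^2*(-58*n - 358) + t*(7*n^2 - 65*n - 435) - 44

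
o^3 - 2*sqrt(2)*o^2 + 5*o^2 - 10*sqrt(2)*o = o*(o + 5)*(o - 2*sqrt(2))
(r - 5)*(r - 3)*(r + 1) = r^3 - 7*r^2 + 7*r + 15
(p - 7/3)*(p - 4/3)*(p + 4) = p^3 + p^2/3 - 104*p/9 + 112/9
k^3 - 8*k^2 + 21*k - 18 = (k - 3)^2*(k - 2)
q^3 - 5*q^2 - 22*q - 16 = (q - 8)*(q + 1)*(q + 2)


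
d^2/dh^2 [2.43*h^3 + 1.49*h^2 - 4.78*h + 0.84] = 14.58*h + 2.98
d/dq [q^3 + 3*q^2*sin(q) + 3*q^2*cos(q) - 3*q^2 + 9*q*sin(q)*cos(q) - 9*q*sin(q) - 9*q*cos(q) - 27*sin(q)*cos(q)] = 3*sqrt(2)*q^2*cos(q + pi/4) + 3*q^2 + 15*q*sin(q) - 3*q*cos(q) + 9*q*cos(2*q) - 6*q + 9*sin(2*q)/2 - 9*sqrt(2)*sin(q + pi/4) - 27*cos(2*q)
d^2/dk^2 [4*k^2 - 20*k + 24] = 8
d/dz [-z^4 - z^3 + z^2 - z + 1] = -4*z^3 - 3*z^2 + 2*z - 1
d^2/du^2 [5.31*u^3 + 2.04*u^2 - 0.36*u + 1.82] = 31.86*u + 4.08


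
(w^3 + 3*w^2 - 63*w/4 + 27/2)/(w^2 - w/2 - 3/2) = (w^2 + 9*w/2 - 9)/(w + 1)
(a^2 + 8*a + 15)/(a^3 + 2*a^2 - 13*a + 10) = (a + 3)/(a^2 - 3*a + 2)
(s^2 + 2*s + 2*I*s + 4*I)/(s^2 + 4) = (s + 2)/(s - 2*I)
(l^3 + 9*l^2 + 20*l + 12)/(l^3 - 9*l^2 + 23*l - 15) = (l^3 + 9*l^2 + 20*l + 12)/(l^3 - 9*l^2 + 23*l - 15)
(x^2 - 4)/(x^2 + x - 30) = (x^2 - 4)/(x^2 + x - 30)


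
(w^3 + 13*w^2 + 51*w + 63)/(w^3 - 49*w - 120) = (w^2 + 10*w + 21)/(w^2 - 3*w - 40)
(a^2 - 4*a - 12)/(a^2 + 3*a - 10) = (a^2 - 4*a - 12)/(a^2 + 3*a - 10)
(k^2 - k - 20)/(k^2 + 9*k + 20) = (k - 5)/(k + 5)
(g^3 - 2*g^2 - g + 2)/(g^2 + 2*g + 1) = (g^2 - 3*g + 2)/(g + 1)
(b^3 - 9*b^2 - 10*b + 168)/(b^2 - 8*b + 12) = (b^2 - 3*b - 28)/(b - 2)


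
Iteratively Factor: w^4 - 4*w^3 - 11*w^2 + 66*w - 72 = (w - 3)*(w^3 - w^2 - 14*w + 24) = (w - 3)*(w + 4)*(w^2 - 5*w + 6) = (w - 3)^2*(w + 4)*(w - 2)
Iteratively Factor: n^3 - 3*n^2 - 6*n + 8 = (n - 4)*(n^2 + n - 2) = (n - 4)*(n + 2)*(n - 1)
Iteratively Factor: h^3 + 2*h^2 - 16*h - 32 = (h + 4)*(h^2 - 2*h - 8) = (h + 2)*(h + 4)*(h - 4)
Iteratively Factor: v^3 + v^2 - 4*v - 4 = (v + 2)*(v^2 - v - 2) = (v + 1)*(v + 2)*(v - 2)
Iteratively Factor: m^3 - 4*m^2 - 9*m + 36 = (m - 3)*(m^2 - m - 12) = (m - 4)*(m - 3)*(m + 3)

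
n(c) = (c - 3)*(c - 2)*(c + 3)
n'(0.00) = -9.00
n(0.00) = 18.00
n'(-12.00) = 471.00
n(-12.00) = -1890.00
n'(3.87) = 20.45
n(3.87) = 11.18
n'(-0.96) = -2.40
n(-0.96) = 23.91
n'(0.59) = -10.32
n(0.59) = 12.20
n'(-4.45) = 68.21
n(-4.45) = -69.68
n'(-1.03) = -1.70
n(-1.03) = 24.06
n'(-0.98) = -2.20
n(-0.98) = 23.96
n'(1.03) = -9.94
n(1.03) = 7.70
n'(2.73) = 2.44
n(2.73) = -1.13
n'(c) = (c - 3)*(c - 2) + (c - 3)*(c + 3) + (c - 2)*(c + 3)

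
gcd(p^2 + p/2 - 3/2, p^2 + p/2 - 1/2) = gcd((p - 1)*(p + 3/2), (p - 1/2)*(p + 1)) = 1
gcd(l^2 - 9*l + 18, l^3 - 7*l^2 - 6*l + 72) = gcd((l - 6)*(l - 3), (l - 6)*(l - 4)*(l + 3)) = l - 6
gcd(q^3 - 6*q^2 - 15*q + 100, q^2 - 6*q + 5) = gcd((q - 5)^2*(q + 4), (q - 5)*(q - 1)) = q - 5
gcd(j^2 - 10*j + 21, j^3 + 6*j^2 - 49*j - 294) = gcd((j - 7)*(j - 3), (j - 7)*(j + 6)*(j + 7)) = j - 7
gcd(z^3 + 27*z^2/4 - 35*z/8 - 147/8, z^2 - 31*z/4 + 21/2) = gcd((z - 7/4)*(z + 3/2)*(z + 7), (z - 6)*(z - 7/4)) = z - 7/4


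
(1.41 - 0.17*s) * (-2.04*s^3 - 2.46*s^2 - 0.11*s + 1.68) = 0.3468*s^4 - 2.4582*s^3 - 3.4499*s^2 - 0.4407*s + 2.3688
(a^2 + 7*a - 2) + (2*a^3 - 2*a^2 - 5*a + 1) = 2*a^3 - a^2 + 2*a - 1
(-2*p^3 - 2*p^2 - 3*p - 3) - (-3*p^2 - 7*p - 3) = -2*p^3 + p^2 + 4*p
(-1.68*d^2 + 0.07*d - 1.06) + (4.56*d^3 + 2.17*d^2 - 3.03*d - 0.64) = 4.56*d^3 + 0.49*d^2 - 2.96*d - 1.7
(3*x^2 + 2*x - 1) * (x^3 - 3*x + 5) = 3*x^5 + 2*x^4 - 10*x^3 + 9*x^2 + 13*x - 5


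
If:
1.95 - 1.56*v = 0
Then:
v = 1.25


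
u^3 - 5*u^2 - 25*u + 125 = (u - 5)^2*(u + 5)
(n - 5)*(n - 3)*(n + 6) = n^3 - 2*n^2 - 33*n + 90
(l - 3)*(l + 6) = l^2 + 3*l - 18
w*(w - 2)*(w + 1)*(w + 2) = w^4 + w^3 - 4*w^2 - 4*w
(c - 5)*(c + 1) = c^2 - 4*c - 5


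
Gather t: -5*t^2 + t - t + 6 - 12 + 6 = -5*t^2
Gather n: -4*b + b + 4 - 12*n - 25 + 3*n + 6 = -3*b - 9*n - 15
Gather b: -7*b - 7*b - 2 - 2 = -14*b - 4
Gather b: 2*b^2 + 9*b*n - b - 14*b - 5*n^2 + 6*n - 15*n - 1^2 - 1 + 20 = 2*b^2 + b*(9*n - 15) - 5*n^2 - 9*n + 18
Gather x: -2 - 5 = -7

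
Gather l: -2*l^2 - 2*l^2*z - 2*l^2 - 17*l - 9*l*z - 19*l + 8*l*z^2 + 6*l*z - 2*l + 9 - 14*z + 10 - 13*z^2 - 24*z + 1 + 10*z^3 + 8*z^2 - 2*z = l^2*(-2*z - 4) + l*(8*z^2 - 3*z - 38) + 10*z^3 - 5*z^2 - 40*z + 20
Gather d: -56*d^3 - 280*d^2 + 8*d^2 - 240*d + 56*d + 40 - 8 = -56*d^3 - 272*d^2 - 184*d + 32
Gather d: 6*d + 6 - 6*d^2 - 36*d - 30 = -6*d^2 - 30*d - 24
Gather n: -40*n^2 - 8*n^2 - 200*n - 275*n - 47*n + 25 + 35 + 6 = -48*n^2 - 522*n + 66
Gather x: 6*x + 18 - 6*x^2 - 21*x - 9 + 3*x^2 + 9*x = -3*x^2 - 6*x + 9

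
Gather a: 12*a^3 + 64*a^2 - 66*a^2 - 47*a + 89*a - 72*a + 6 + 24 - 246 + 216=12*a^3 - 2*a^2 - 30*a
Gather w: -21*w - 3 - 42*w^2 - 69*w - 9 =-42*w^2 - 90*w - 12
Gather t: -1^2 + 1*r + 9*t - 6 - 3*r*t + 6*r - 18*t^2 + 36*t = 7*r - 18*t^2 + t*(45 - 3*r) - 7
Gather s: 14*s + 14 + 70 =14*s + 84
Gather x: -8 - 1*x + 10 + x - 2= 0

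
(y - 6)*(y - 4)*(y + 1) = y^3 - 9*y^2 + 14*y + 24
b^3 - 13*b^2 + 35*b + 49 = (b - 7)^2*(b + 1)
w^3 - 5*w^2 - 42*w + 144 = (w - 8)*(w - 3)*(w + 6)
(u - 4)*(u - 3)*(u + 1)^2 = u^4 - 5*u^3 - u^2 + 17*u + 12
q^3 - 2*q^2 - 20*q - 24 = (q - 6)*(q + 2)^2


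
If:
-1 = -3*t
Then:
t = 1/3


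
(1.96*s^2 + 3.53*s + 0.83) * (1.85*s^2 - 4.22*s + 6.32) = 3.626*s^4 - 1.7407*s^3 - 0.973899999999997*s^2 + 18.807*s + 5.2456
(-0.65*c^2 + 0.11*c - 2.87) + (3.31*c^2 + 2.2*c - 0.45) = 2.66*c^2 + 2.31*c - 3.32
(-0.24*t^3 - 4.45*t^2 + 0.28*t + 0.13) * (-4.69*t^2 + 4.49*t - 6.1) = 1.1256*t^5 + 19.7929*t^4 - 19.8297*t^3 + 27.7925*t^2 - 1.1243*t - 0.793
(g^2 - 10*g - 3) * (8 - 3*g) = -3*g^3 + 38*g^2 - 71*g - 24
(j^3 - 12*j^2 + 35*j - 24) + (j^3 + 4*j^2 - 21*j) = 2*j^3 - 8*j^2 + 14*j - 24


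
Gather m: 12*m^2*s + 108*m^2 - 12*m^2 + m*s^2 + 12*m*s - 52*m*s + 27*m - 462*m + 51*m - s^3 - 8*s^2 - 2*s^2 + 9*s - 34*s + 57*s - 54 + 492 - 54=m^2*(12*s + 96) + m*(s^2 - 40*s - 384) - s^3 - 10*s^2 + 32*s + 384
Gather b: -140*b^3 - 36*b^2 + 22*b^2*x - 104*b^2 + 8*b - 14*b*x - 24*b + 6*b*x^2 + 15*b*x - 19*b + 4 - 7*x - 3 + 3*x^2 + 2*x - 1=-140*b^3 + b^2*(22*x - 140) + b*(6*x^2 + x - 35) + 3*x^2 - 5*x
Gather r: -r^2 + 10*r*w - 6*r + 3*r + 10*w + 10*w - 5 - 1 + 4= -r^2 + r*(10*w - 3) + 20*w - 2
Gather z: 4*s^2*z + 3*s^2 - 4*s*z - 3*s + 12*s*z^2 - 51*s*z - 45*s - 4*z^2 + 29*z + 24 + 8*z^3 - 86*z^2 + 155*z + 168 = 3*s^2 - 48*s + 8*z^3 + z^2*(12*s - 90) + z*(4*s^2 - 55*s + 184) + 192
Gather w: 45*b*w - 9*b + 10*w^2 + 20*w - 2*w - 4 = -9*b + 10*w^2 + w*(45*b + 18) - 4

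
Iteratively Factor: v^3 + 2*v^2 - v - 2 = (v + 2)*(v^2 - 1) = (v - 1)*(v + 2)*(v + 1)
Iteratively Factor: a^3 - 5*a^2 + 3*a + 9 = (a - 3)*(a^2 - 2*a - 3) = (a - 3)^2*(a + 1)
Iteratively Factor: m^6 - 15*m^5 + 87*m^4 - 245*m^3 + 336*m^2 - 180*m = (m - 5)*(m^5 - 10*m^4 + 37*m^3 - 60*m^2 + 36*m) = (m - 5)*(m - 2)*(m^4 - 8*m^3 + 21*m^2 - 18*m) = m*(m - 5)*(m - 2)*(m^3 - 8*m^2 + 21*m - 18) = m*(m - 5)*(m - 2)^2*(m^2 - 6*m + 9) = m*(m - 5)*(m - 3)*(m - 2)^2*(m - 3)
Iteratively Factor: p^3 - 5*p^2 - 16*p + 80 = (p - 4)*(p^2 - p - 20) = (p - 5)*(p - 4)*(p + 4)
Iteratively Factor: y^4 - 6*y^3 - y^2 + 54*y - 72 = (y - 3)*(y^3 - 3*y^2 - 10*y + 24) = (y - 4)*(y - 3)*(y^2 + y - 6) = (y - 4)*(y - 3)*(y + 3)*(y - 2)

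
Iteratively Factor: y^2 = (y)*(y)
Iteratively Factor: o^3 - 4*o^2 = (o)*(o^2 - 4*o) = o*(o - 4)*(o)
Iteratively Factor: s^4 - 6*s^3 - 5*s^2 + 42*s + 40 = (s - 4)*(s^3 - 2*s^2 - 13*s - 10) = (s - 5)*(s - 4)*(s^2 + 3*s + 2) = (s - 5)*(s - 4)*(s + 2)*(s + 1)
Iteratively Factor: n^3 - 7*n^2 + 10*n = (n - 2)*(n^2 - 5*n) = n*(n - 2)*(n - 5)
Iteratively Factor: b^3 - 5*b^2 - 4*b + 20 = (b + 2)*(b^2 - 7*b + 10) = (b - 5)*(b + 2)*(b - 2)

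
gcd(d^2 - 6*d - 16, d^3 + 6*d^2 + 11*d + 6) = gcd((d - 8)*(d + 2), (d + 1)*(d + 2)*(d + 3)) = d + 2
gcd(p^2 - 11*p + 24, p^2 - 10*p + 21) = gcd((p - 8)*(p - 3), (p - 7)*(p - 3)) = p - 3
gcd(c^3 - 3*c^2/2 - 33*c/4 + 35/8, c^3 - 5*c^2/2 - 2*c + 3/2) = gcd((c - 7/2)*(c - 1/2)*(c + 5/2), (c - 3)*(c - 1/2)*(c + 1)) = c - 1/2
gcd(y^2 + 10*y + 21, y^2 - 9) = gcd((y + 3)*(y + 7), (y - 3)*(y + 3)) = y + 3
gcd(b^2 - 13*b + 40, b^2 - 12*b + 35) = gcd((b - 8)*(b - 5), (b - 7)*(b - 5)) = b - 5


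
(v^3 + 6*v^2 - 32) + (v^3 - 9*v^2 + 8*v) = 2*v^3 - 3*v^2 + 8*v - 32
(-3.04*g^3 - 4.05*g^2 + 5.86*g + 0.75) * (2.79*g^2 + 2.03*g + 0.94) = -8.4816*g^5 - 17.4707*g^4 + 5.2703*g^3 + 10.1813*g^2 + 7.0309*g + 0.705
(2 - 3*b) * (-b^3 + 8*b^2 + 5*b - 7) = 3*b^4 - 26*b^3 + b^2 + 31*b - 14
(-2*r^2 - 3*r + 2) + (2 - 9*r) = -2*r^2 - 12*r + 4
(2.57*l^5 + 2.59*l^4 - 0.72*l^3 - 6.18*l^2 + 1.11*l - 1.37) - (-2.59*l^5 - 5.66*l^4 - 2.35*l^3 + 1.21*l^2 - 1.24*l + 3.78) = 5.16*l^5 + 8.25*l^4 + 1.63*l^3 - 7.39*l^2 + 2.35*l - 5.15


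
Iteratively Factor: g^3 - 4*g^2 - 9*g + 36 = (g + 3)*(g^2 - 7*g + 12) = (g - 4)*(g + 3)*(g - 3)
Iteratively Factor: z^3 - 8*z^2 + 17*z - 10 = (z - 2)*(z^2 - 6*z + 5) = (z - 2)*(z - 1)*(z - 5)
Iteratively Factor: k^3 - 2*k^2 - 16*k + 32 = (k - 2)*(k^2 - 16) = (k - 2)*(k + 4)*(k - 4)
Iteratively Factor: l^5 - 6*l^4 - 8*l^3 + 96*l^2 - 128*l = (l - 4)*(l^4 - 2*l^3 - 16*l^2 + 32*l) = (l - 4)*(l - 2)*(l^3 - 16*l) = (l - 4)^2*(l - 2)*(l^2 + 4*l) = l*(l - 4)^2*(l - 2)*(l + 4)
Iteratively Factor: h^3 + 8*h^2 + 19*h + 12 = (h + 1)*(h^2 + 7*h + 12) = (h + 1)*(h + 3)*(h + 4)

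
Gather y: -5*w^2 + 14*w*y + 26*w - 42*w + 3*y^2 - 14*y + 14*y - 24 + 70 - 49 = -5*w^2 + 14*w*y - 16*w + 3*y^2 - 3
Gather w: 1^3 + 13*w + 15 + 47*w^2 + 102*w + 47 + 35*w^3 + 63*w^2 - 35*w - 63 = 35*w^3 + 110*w^2 + 80*w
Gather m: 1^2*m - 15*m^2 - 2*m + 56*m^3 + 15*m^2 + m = 56*m^3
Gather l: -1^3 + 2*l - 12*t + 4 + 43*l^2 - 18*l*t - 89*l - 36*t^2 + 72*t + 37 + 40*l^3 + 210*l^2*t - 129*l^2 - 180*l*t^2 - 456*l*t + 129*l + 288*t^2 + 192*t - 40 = 40*l^3 + l^2*(210*t - 86) + l*(-180*t^2 - 474*t + 42) + 252*t^2 + 252*t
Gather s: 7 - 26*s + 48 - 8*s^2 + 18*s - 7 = -8*s^2 - 8*s + 48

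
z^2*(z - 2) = z^3 - 2*z^2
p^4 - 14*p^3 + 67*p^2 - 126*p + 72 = (p - 6)*(p - 4)*(p - 3)*(p - 1)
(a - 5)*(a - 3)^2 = a^3 - 11*a^2 + 39*a - 45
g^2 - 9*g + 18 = (g - 6)*(g - 3)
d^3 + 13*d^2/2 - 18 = (d - 3/2)*(d + 2)*(d + 6)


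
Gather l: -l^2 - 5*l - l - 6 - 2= -l^2 - 6*l - 8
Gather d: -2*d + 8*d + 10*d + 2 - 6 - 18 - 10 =16*d - 32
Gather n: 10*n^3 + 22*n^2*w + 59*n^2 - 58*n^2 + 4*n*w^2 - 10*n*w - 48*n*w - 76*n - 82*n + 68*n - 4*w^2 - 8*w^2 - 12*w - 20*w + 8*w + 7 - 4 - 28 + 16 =10*n^3 + n^2*(22*w + 1) + n*(4*w^2 - 58*w - 90) - 12*w^2 - 24*w - 9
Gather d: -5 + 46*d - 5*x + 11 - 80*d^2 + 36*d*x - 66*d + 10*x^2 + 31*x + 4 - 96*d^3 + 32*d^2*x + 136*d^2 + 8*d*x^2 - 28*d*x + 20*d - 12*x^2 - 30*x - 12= -96*d^3 + d^2*(32*x + 56) + d*(8*x^2 + 8*x) - 2*x^2 - 4*x - 2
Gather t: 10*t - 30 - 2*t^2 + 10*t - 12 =-2*t^2 + 20*t - 42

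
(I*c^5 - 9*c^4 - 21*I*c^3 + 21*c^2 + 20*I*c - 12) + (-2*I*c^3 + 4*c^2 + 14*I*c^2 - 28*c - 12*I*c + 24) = I*c^5 - 9*c^4 - 23*I*c^3 + 25*c^2 + 14*I*c^2 - 28*c + 8*I*c + 12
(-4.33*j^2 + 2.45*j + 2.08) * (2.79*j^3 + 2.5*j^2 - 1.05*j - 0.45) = -12.0807*j^5 - 3.9895*j^4 + 16.4747*j^3 + 4.576*j^2 - 3.2865*j - 0.936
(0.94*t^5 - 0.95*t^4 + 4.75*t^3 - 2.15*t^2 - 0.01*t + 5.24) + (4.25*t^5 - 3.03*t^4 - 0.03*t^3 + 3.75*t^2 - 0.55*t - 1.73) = 5.19*t^5 - 3.98*t^4 + 4.72*t^3 + 1.6*t^2 - 0.56*t + 3.51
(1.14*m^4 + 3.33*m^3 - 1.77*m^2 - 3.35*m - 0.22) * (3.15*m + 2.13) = 3.591*m^5 + 12.9177*m^4 + 1.5174*m^3 - 14.3226*m^2 - 7.8285*m - 0.4686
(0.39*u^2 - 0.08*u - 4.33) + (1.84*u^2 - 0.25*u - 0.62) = 2.23*u^2 - 0.33*u - 4.95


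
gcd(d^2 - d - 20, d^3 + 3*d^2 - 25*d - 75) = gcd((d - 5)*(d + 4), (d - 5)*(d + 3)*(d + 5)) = d - 5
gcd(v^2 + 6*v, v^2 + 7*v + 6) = v + 6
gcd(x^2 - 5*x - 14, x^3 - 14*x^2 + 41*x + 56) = x - 7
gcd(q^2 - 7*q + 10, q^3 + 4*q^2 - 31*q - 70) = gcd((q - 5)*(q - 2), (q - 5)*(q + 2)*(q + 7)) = q - 5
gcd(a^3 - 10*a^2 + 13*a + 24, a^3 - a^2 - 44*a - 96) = a - 8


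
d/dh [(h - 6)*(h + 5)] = 2*h - 1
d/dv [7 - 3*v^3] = -9*v^2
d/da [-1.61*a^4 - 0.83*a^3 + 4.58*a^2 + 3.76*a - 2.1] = -6.44*a^3 - 2.49*a^2 + 9.16*a + 3.76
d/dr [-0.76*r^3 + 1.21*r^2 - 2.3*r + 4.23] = -2.28*r^2 + 2.42*r - 2.3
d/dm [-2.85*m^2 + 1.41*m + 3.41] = 1.41 - 5.7*m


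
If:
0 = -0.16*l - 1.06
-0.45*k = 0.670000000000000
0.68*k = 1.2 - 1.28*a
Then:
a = 1.73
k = -1.49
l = -6.62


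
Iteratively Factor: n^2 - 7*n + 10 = (n - 2)*(n - 5)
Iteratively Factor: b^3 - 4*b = (b)*(b^2 - 4) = b*(b + 2)*(b - 2)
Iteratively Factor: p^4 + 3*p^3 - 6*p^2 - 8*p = (p + 4)*(p^3 - p^2 - 2*p) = (p - 2)*(p + 4)*(p^2 + p) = (p - 2)*(p + 1)*(p + 4)*(p)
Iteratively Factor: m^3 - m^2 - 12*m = (m - 4)*(m^2 + 3*m) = m*(m - 4)*(m + 3)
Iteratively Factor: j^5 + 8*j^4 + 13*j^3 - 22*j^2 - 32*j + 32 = (j + 2)*(j^4 + 6*j^3 + j^2 - 24*j + 16) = (j - 1)*(j + 2)*(j^3 + 7*j^2 + 8*j - 16) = (j - 1)*(j + 2)*(j + 4)*(j^2 + 3*j - 4) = (j - 1)^2*(j + 2)*(j + 4)*(j + 4)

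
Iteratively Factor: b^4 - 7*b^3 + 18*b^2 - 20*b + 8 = (b - 2)*(b^3 - 5*b^2 + 8*b - 4) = (b - 2)*(b - 1)*(b^2 - 4*b + 4) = (b - 2)^2*(b - 1)*(b - 2)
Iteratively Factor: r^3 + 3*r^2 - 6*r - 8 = (r - 2)*(r^2 + 5*r + 4) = (r - 2)*(r + 4)*(r + 1)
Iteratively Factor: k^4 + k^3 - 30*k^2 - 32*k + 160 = (k - 2)*(k^3 + 3*k^2 - 24*k - 80) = (k - 2)*(k + 4)*(k^2 - k - 20) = (k - 2)*(k + 4)^2*(k - 5)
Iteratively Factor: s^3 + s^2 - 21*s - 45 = (s + 3)*(s^2 - 2*s - 15) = (s + 3)^2*(s - 5)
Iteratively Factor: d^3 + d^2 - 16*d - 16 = (d + 1)*(d^2 - 16) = (d + 1)*(d + 4)*(d - 4)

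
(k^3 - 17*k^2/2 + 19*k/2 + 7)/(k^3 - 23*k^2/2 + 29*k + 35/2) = (k - 2)/(k - 5)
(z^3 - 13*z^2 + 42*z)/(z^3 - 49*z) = (z - 6)/(z + 7)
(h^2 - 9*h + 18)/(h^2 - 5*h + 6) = (h - 6)/(h - 2)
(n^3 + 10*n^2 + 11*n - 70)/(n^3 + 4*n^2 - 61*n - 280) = (n - 2)/(n - 8)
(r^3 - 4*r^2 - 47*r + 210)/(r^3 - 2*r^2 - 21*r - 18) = (r^2 + 2*r - 35)/(r^2 + 4*r + 3)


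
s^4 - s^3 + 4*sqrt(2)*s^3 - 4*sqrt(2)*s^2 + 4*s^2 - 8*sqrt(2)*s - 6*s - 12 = (s - 2)*(s + 1)*(s + sqrt(2))*(s + 3*sqrt(2))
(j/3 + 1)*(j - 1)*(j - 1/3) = j^3/3 + 5*j^2/9 - 11*j/9 + 1/3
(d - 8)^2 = d^2 - 16*d + 64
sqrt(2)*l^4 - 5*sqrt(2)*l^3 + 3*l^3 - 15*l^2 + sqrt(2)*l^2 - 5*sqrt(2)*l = l*(l - 5)*(l + sqrt(2))*(sqrt(2)*l + 1)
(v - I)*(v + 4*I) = v^2 + 3*I*v + 4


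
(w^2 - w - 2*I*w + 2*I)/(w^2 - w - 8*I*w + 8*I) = (w - 2*I)/(w - 8*I)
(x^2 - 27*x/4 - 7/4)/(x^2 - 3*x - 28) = (x + 1/4)/(x + 4)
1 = 1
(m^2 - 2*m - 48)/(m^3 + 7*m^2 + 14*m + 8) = (m^2 - 2*m - 48)/(m^3 + 7*m^2 + 14*m + 8)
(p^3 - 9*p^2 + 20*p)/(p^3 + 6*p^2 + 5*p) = (p^2 - 9*p + 20)/(p^2 + 6*p + 5)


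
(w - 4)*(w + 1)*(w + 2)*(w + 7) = w^4 + 6*w^3 - 17*w^2 - 78*w - 56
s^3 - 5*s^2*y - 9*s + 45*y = (s - 3)*(s + 3)*(s - 5*y)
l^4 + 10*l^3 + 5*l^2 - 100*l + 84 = (l - 2)*(l - 1)*(l + 6)*(l + 7)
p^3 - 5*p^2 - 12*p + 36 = (p - 6)*(p - 2)*(p + 3)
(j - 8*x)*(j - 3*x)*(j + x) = j^3 - 10*j^2*x + 13*j*x^2 + 24*x^3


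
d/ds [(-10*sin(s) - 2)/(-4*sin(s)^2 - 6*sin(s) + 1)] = 2*(-8*sin(s) + 10*cos(2*s) - 21)*cos(s)/(4*sin(s)^2 + 6*sin(s) - 1)^2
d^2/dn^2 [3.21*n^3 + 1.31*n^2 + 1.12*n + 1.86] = 19.26*n + 2.62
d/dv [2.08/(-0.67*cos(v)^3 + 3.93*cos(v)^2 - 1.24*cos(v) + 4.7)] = (-4.1808*cos(v)^2 + 16.3488*cos(v) - 2.5792)*sin(v)/(0.67*cos(v)^3 - 3.93*cos(v)^2 + 1.24*cos(v) - 4.7)^2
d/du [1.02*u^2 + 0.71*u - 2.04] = 2.04*u + 0.71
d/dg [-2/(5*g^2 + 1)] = 20*g/(5*g^2 + 1)^2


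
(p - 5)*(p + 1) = p^2 - 4*p - 5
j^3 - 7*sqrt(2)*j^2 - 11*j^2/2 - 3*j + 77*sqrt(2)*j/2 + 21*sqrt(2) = (j - 6)*(j + 1/2)*(j - 7*sqrt(2))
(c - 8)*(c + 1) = c^2 - 7*c - 8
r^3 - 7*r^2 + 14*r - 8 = (r - 4)*(r - 2)*(r - 1)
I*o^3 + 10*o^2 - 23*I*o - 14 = (o - 7*I)*(o - 2*I)*(I*o + 1)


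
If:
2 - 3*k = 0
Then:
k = 2/3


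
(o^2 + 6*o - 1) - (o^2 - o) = 7*o - 1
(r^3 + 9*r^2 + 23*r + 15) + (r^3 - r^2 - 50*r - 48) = 2*r^3 + 8*r^2 - 27*r - 33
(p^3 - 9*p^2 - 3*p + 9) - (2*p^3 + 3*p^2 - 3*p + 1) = -p^3 - 12*p^2 + 8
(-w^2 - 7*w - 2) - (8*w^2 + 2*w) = -9*w^2 - 9*w - 2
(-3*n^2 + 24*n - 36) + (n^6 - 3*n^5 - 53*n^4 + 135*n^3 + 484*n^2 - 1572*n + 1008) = n^6 - 3*n^5 - 53*n^4 + 135*n^3 + 481*n^2 - 1548*n + 972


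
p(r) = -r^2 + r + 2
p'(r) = 1 - 2*r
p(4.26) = -11.89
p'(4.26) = -7.52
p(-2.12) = -4.61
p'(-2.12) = 5.24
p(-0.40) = 1.44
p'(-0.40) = 1.80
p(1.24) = 1.70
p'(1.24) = -1.48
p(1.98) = 0.06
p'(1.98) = -2.96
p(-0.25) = 1.69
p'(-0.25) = 1.50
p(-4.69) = -24.69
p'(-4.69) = 10.38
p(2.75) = -2.81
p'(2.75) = -4.50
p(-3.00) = -10.00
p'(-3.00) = 7.00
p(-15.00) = -238.00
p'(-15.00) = 31.00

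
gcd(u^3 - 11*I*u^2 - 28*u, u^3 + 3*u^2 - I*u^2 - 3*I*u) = u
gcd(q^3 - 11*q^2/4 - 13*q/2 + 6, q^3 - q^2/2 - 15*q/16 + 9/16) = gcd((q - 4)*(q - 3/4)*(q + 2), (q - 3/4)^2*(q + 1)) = q - 3/4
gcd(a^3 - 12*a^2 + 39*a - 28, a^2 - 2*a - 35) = a - 7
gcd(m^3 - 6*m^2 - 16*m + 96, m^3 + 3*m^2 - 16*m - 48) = m^2 - 16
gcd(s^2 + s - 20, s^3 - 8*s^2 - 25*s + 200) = s + 5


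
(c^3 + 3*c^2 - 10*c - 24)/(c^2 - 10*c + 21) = (c^2 + 6*c + 8)/(c - 7)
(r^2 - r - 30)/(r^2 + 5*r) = (r - 6)/r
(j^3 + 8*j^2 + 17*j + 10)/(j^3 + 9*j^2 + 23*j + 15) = (j + 2)/(j + 3)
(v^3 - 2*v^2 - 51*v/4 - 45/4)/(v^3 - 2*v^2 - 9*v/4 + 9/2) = (2*v^2 - 7*v - 15)/(2*v^2 - 7*v + 6)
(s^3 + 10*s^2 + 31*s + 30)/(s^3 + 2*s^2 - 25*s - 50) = (s + 3)/(s - 5)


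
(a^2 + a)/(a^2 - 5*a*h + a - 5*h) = a/(a - 5*h)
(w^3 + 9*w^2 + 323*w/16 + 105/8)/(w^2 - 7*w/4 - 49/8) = (4*w^2 + 29*w + 30)/(2*(2*w - 7))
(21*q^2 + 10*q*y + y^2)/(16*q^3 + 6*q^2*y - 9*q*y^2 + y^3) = (21*q^2 + 10*q*y + y^2)/(16*q^3 + 6*q^2*y - 9*q*y^2 + y^3)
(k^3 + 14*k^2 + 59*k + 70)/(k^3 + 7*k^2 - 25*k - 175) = (k + 2)/(k - 5)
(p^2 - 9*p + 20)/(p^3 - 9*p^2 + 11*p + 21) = (p^2 - 9*p + 20)/(p^3 - 9*p^2 + 11*p + 21)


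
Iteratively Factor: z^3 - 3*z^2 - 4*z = (z + 1)*(z^2 - 4*z) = (z - 4)*(z + 1)*(z)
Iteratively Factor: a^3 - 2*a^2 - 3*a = (a - 3)*(a^2 + a) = a*(a - 3)*(a + 1)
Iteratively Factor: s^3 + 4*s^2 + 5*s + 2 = (s + 1)*(s^2 + 3*s + 2) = (s + 1)*(s + 2)*(s + 1)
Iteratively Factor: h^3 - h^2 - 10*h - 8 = (h + 2)*(h^2 - 3*h - 4) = (h - 4)*(h + 2)*(h + 1)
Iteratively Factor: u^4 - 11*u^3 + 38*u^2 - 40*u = (u - 5)*(u^3 - 6*u^2 + 8*u) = (u - 5)*(u - 2)*(u^2 - 4*u) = u*(u - 5)*(u - 2)*(u - 4)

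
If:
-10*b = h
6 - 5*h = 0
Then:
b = -3/25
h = 6/5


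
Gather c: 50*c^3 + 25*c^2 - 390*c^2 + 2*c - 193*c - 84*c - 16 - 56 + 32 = 50*c^3 - 365*c^2 - 275*c - 40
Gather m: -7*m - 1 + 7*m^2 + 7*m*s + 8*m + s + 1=7*m^2 + m*(7*s + 1) + s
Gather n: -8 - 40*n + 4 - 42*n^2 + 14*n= -42*n^2 - 26*n - 4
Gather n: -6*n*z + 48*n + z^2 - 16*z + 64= n*(48 - 6*z) + z^2 - 16*z + 64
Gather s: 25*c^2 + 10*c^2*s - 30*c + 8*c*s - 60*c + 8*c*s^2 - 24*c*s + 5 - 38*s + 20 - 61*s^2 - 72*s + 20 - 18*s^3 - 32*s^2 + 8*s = 25*c^2 - 90*c - 18*s^3 + s^2*(8*c - 93) + s*(10*c^2 - 16*c - 102) + 45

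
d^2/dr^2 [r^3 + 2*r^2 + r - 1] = 6*r + 4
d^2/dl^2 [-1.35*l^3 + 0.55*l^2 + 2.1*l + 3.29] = 1.1 - 8.1*l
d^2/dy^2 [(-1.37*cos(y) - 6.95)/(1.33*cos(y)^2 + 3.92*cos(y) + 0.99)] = (0.697798443356934*(1 - cos(y)^2)^2 + 0.0402314465326947*cos(y)^5 + 1.54447598099006*cos(y)^3 + 1.24805117473374*cos(y)^2 - 3.85502952970807*cos(y) - 3.76334985980544)/(0.339285714285714*cos(y)^2 + 1.0*cos(y) + 0.252551020408163)^3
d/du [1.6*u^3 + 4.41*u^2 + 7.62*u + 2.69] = 4.8*u^2 + 8.82*u + 7.62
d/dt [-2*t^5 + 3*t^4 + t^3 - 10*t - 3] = -10*t^4 + 12*t^3 + 3*t^2 - 10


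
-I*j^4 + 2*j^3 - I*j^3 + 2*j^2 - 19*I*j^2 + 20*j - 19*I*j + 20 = (j + 1)*(j - 4*I)*(j + 5*I)*(-I*j + 1)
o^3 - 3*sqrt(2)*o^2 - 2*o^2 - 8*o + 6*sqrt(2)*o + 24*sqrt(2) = (o - 4)*(o + 2)*(o - 3*sqrt(2))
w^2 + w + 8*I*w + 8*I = (w + 1)*(w + 8*I)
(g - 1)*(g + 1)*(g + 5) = g^3 + 5*g^2 - g - 5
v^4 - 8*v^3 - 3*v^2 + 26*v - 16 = (v - 8)*(v - 1)^2*(v + 2)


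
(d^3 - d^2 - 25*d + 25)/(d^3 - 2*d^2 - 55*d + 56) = (d^2 - 25)/(d^2 - d - 56)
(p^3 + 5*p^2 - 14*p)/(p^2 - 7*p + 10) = p*(p + 7)/(p - 5)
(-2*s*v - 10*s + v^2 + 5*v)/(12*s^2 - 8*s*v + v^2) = (-v - 5)/(6*s - v)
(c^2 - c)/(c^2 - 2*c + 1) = c/(c - 1)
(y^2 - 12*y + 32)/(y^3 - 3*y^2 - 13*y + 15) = (y^2 - 12*y + 32)/(y^3 - 3*y^2 - 13*y + 15)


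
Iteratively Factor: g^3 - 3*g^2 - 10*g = (g - 5)*(g^2 + 2*g) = (g - 5)*(g + 2)*(g)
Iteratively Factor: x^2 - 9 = (x - 3)*(x + 3)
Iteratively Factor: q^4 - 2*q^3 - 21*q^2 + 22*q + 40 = (q + 4)*(q^3 - 6*q^2 + 3*q + 10) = (q - 2)*(q + 4)*(q^2 - 4*q - 5) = (q - 5)*(q - 2)*(q + 4)*(q + 1)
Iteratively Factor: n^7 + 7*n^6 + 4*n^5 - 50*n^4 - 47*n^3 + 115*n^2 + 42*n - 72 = (n - 1)*(n^6 + 8*n^5 + 12*n^4 - 38*n^3 - 85*n^2 + 30*n + 72) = (n - 1)*(n + 3)*(n^5 + 5*n^4 - 3*n^3 - 29*n^2 + 2*n + 24) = (n - 1)*(n + 1)*(n + 3)*(n^4 + 4*n^3 - 7*n^2 - 22*n + 24) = (n - 1)^2*(n + 1)*(n + 3)*(n^3 + 5*n^2 - 2*n - 24) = (n - 1)^2*(n + 1)*(n + 3)*(n + 4)*(n^2 + n - 6) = (n - 2)*(n - 1)^2*(n + 1)*(n + 3)*(n + 4)*(n + 3)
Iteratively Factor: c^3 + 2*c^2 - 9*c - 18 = (c - 3)*(c^2 + 5*c + 6) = (c - 3)*(c + 3)*(c + 2)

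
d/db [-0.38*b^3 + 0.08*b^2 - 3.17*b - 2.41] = -1.14*b^2 + 0.16*b - 3.17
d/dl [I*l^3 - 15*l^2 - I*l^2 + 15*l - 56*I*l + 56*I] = 3*I*l^2 - 30*l - 2*I*l + 15 - 56*I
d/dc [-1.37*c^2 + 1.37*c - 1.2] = 1.37 - 2.74*c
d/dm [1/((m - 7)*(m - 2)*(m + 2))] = (-(m - 7)*(m - 2) - (m - 7)*(m + 2) - (m - 2)*(m + 2))/((m - 7)^2*(m - 2)^2*(m + 2)^2)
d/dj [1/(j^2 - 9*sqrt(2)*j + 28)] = (-2*j + 9*sqrt(2))/(j^2 - 9*sqrt(2)*j + 28)^2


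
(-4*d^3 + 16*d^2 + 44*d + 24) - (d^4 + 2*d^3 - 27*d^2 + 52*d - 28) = -d^4 - 6*d^3 + 43*d^2 - 8*d + 52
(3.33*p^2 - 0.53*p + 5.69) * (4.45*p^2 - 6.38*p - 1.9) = 14.8185*p^4 - 23.6039*p^3 + 22.3749*p^2 - 35.2952*p - 10.811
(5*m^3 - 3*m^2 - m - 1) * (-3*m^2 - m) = -15*m^5 + 4*m^4 + 6*m^3 + 4*m^2 + m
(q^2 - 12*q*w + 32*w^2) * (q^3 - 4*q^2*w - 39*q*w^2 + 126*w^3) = q^5 - 16*q^4*w + 41*q^3*w^2 + 466*q^2*w^3 - 2760*q*w^4 + 4032*w^5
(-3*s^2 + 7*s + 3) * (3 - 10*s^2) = 30*s^4 - 70*s^3 - 39*s^2 + 21*s + 9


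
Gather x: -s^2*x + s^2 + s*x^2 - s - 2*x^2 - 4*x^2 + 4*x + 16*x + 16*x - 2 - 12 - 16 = s^2 - s + x^2*(s - 6) + x*(36 - s^2) - 30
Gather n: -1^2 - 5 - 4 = -10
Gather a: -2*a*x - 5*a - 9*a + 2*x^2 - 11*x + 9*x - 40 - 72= a*(-2*x - 14) + 2*x^2 - 2*x - 112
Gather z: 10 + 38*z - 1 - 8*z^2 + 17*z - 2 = -8*z^2 + 55*z + 7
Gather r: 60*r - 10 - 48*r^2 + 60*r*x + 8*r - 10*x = -48*r^2 + r*(60*x + 68) - 10*x - 10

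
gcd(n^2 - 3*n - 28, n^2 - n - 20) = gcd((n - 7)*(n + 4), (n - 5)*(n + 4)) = n + 4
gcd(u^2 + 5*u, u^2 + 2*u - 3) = 1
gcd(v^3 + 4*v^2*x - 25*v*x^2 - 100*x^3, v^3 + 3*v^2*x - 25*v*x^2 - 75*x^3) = -v^2 + 25*x^2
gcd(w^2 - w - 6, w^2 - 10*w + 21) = w - 3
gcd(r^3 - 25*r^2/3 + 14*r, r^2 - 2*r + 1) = 1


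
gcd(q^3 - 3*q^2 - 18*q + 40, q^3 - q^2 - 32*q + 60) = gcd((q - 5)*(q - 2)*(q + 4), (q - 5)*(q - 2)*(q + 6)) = q^2 - 7*q + 10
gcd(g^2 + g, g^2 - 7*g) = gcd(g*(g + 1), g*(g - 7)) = g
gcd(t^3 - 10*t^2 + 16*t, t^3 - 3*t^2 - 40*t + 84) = t - 2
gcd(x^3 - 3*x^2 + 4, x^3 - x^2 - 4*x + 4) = x - 2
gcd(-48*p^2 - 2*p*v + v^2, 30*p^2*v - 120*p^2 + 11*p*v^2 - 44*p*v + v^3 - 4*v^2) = 6*p + v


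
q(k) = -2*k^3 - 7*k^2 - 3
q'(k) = -6*k^2 - 14*k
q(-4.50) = 37.50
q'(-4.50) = -58.50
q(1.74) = -34.73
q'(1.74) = -42.53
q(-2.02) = -15.08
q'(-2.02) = 3.80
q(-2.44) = -15.62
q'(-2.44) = -1.56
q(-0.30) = -3.58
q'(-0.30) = 3.66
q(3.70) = -200.14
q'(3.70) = -133.94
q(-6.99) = 338.04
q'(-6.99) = -195.30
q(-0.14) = -3.13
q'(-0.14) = 1.84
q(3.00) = -120.00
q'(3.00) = -96.00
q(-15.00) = 5172.00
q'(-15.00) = -1140.00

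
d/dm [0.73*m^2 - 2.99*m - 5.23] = 1.46*m - 2.99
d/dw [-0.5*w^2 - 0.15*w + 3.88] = -1.0*w - 0.15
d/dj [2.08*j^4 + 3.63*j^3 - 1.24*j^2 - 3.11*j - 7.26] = 8.32*j^3 + 10.89*j^2 - 2.48*j - 3.11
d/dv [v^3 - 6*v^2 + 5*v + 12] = 3*v^2 - 12*v + 5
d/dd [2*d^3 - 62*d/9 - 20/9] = 6*d^2 - 62/9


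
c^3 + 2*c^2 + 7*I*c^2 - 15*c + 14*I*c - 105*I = (c - 3)*(c + 5)*(c + 7*I)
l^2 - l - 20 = (l - 5)*(l + 4)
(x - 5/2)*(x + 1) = x^2 - 3*x/2 - 5/2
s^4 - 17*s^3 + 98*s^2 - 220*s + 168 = (s - 7)*(s - 6)*(s - 2)^2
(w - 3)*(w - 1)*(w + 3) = w^3 - w^2 - 9*w + 9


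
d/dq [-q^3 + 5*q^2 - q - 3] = -3*q^2 + 10*q - 1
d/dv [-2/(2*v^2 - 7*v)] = 2*(4*v - 7)/(v^2*(2*v - 7)^2)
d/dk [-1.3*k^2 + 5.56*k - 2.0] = 5.56 - 2.6*k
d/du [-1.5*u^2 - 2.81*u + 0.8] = -3.0*u - 2.81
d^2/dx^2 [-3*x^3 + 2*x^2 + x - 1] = 4 - 18*x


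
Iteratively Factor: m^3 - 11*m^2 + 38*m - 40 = (m - 2)*(m^2 - 9*m + 20) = (m - 5)*(m - 2)*(m - 4)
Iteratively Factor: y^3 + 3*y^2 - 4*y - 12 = (y + 3)*(y^2 - 4) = (y - 2)*(y + 3)*(y + 2)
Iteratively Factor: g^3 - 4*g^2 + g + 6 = (g - 3)*(g^2 - g - 2) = (g - 3)*(g + 1)*(g - 2)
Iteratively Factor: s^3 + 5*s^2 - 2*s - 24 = (s + 4)*(s^2 + s - 6) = (s + 3)*(s + 4)*(s - 2)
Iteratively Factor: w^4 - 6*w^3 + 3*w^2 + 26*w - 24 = (w - 4)*(w^3 - 2*w^2 - 5*w + 6) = (w - 4)*(w + 2)*(w^2 - 4*w + 3) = (w - 4)*(w - 3)*(w + 2)*(w - 1)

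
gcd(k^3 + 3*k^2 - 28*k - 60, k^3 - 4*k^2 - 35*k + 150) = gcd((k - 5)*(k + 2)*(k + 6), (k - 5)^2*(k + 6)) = k^2 + k - 30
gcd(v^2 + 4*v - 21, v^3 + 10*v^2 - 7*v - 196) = v + 7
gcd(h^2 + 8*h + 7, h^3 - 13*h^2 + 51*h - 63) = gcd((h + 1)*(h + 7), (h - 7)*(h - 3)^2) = 1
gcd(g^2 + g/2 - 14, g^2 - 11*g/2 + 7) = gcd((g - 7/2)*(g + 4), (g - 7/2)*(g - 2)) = g - 7/2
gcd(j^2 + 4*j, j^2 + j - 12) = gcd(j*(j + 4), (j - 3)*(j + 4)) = j + 4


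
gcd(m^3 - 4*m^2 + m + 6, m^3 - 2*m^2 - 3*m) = m^2 - 2*m - 3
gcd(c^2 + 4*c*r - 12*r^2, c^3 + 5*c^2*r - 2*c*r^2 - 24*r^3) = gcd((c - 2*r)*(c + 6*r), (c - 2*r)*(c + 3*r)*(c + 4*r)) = -c + 2*r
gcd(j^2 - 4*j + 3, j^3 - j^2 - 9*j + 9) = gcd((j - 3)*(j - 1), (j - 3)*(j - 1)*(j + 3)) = j^2 - 4*j + 3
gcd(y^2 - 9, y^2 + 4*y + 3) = y + 3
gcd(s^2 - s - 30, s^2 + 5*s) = s + 5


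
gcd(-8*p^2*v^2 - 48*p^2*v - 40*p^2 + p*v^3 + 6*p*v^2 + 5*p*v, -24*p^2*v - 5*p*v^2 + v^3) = 8*p - v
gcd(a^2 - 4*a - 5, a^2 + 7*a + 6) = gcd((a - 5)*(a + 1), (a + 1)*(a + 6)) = a + 1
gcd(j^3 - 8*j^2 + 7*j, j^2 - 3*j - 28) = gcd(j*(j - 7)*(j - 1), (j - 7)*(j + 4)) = j - 7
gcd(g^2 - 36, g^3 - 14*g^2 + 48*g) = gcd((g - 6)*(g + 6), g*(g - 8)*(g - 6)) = g - 6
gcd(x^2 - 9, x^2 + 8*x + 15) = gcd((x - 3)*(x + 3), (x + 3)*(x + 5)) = x + 3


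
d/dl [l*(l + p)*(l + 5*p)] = 3*l^2 + 12*l*p + 5*p^2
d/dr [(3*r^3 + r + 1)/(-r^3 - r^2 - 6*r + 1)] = (-3*r^4 - 34*r^3 + 13*r^2 + 2*r + 7)/(r^6 + 2*r^5 + 13*r^4 + 10*r^3 + 34*r^2 - 12*r + 1)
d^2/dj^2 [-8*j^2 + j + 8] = -16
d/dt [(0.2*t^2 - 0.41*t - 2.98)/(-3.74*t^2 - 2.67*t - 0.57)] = (-2.0674*t^2 - 22.5184*t - 7.7229)/(13.9876*t^4 + 19.9716*t^3 + 11.3925*t^2 + 3.0438*t + 0.3249)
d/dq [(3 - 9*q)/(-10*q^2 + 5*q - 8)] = 3*(-30*q^2 + 20*q + 19)/(100*q^4 - 100*q^3 + 185*q^2 - 80*q + 64)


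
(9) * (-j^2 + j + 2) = -9*j^2 + 9*j + 18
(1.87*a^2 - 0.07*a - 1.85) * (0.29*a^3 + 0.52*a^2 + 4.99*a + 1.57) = 0.5423*a^5 + 0.9521*a^4 + 8.7584*a^3 + 1.6246*a^2 - 9.3414*a - 2.9045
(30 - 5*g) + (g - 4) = 26 - 4*g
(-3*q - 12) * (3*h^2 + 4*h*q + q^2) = -9*h^2*q - 36*h^2 - 12*h*q^2 - 48*h*q - 3*q^3 - 12*q^2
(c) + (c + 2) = 2*c + 2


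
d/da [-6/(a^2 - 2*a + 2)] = 12*(a - 1)/(a^2 - 2*a + 2)^2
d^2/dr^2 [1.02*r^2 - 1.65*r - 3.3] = 2.04000000000000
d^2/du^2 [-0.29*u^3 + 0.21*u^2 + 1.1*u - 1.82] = 0.42 - 1.74*u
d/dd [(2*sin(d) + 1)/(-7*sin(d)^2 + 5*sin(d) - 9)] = (14*sin(d)^2 + 14*sin(d) - 23)*cos(d)/(7*sin(d)^2 - 5*sin(d) + 9)^2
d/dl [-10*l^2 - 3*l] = -20*l - 3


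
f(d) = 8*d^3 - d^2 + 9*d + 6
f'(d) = 24*d^2 - 2*d + 9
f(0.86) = 18.09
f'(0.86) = 25.03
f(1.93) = 77.16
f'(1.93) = 94.54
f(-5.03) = -1082.68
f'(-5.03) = 626.28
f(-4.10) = -599.08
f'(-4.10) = 420.64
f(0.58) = 12.44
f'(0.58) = 15.91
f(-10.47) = -9379.70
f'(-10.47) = 2660.84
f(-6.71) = -2516.31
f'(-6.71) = 1103.00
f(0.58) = 12.44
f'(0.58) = 15.91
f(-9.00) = -5988.00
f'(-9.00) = 1971.00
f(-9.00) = -5988.00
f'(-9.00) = 1971.00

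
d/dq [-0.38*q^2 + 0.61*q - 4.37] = 0.61 - 0.76*q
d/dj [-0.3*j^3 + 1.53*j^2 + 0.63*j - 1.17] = -0.9*j^2 + 3.06*j + 0.63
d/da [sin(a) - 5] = cos(a)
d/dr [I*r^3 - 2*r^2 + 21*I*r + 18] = 3*I*r^2 - 4*r + 21*I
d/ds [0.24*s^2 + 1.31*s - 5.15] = 0.48*s + 1.31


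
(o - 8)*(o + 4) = o^2 - 4*o - 32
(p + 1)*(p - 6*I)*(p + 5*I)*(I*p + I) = I*p^4 + p^3 + 2*I*p^3 + 2*p^2 + 31*I*p^2 + p + 60*I*p + 30*I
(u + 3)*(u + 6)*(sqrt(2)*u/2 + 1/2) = sqrt(2)*u^3/2 + u^2/2 + 9*sqrt(2)*u^2/2 + 9*u/2 + 9*sqrt(2)*u + 9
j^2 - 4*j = j*(j - 4)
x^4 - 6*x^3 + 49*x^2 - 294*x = x*(x - 6)*(x - 7*I)*(x + 7*I)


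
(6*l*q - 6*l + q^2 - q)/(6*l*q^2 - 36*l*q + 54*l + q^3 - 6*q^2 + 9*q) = (q - 1)/(q^2 - 6*q + 9)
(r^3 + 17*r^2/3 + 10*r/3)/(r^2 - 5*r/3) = (3*r^2 + 17*r + 10)/(3*r - 5)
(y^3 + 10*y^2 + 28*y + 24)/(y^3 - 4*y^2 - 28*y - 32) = (y + 6)/(y - 8)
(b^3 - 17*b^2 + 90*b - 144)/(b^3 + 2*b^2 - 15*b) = (b^2 - 14*b + 48)/(b*(b + 5))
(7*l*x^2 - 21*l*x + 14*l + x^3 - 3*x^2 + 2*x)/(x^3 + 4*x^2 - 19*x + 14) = (7*l + x)/(x + 7)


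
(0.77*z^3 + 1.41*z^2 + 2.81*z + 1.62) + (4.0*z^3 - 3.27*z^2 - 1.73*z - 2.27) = 4.77*z^3 - 1.86*z^2 + 1.08*z - 0.65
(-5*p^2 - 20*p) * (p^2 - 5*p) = -5*p^4 + 5*p^3 + 100*p^2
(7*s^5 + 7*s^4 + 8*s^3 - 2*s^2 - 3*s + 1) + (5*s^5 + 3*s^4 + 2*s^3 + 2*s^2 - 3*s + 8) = 12*s^5 + 10*s^4 + 10*s^3 - 6*s + 9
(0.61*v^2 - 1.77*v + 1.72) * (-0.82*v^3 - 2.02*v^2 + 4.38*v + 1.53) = -0.5002*v^5 + 0.2192*v^4 + 4.8368*v^3 - 10.2937*v^2 + 4.8255*v + 2.6316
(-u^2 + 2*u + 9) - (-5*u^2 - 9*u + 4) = 4*u^2 + 11*u + 5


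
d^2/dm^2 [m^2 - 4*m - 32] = 2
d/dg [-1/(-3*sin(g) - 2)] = -3*cos(g)/(3*sin(g) + 2)^2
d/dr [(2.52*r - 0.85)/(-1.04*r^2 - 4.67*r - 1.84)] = (2.6208*r^2 - 1.768*r - 8.6063)/(1.0816*r^4 + 9.7136*r^3 + 25.6361*r^2 + 17.1856*r + 3.3856)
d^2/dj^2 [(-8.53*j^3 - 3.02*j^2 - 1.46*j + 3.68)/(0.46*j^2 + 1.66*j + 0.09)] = (-1.77635683940025e-15*j^5 - 42.30998*j^3 - 2.223996*j^2 + 16.808394*j + 20.363836)/(0.097336*j^6 + 1.053768*j^5 + 3.85986*j^4 + 4.98664*j^3 + 0.75519*j^2 + 0.040338*j + 0.000729)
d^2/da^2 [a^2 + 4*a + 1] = 2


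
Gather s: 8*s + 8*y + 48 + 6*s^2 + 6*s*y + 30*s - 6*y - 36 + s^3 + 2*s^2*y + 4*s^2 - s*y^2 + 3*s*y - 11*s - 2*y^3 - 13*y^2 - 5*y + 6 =s^3 + s^2*(2*y + 10) + s*(-y^2 + 9*y + 27) - 2*y^3 - 13*y^2 - 3*y + 18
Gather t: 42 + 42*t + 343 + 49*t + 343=91*t + 728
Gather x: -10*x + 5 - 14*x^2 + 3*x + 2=-14*x^2 - 7*x + 7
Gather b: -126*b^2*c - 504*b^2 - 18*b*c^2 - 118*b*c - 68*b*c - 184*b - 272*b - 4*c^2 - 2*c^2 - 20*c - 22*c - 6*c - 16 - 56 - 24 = b^2*(-126*c - 504) + b*(-18*c^2 - 186*c - 456) - 6*c^2 - 48*c - 96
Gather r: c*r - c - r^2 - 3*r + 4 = -c - r^2 + r*(c - 3) + 4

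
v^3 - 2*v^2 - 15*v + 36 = (v - 3)^2*(v + 4)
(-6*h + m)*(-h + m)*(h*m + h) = 6*h^3*m + 6*h^3 - 7*h^2*m^2 - 7*h^2*m + h*m^3 + h*m^2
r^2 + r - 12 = (r - 3)*(r + 4)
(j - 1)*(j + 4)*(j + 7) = j^3 + 10*j^2 + 17*j - 28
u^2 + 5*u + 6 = (u + 2)*(u + 3)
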